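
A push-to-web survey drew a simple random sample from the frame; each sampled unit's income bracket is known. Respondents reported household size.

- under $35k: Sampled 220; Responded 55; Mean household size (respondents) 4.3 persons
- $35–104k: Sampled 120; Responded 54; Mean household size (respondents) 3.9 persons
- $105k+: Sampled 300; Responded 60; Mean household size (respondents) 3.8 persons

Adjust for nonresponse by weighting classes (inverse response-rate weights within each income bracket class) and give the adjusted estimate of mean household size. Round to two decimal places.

3.99

Class response rates: under $35k 55/220 = 25%, $35–104k 54/120 = 45%, $105k+ 60/300 = 20%.
Inverse-response-rate weighting restores each class to its sampled count, so class totals weight by n_sampled:
  under $35k: 220 × 4.3 = 946
  $35–104k: 120 × 3.9 = 468
  $105k+: 300 × 3.8 = 1140
Adjusted estimate = 2554 / 640 = 3.99063 → 3.99.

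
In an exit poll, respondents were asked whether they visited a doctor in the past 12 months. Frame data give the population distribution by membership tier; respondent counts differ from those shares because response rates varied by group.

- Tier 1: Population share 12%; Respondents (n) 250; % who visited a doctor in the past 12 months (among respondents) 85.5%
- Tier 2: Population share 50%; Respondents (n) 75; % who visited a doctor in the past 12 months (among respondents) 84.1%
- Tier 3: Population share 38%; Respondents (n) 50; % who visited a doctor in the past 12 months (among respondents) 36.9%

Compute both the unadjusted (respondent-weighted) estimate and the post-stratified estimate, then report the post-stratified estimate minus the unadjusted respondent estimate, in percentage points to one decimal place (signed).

Unadjusted (pooled respondent) estimate weights by respondent counts:
  (250/375)×85.5 + (75/375)×84.1 + (50/375)×36.9 = 78.74%
Post-stratified estimate weights by population shares:
  0.12×85.5 + 0.5×84.1 + 0.38×36.9 = 66.332%
Difference = 66.332 − 78.74 = -12.408 pp.

-12.4 percentage points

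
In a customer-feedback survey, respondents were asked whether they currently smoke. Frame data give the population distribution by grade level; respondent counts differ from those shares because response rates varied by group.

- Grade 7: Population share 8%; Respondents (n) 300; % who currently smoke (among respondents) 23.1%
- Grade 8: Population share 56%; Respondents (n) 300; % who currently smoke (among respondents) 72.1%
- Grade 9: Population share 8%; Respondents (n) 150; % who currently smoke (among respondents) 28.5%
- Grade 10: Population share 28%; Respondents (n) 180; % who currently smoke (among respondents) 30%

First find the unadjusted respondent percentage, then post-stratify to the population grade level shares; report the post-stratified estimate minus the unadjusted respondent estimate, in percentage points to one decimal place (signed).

+11.8 percentage points

Unadjusted (pooled respondent) estimate weights by respondent counts:
  (300/930)×23.1 + (300/930)×72.1 + (150/930)×28.5 + (180/930)×30 = 41.1129%
Post-stratified estimate weights by population shares:
  0.08×23.1 + 0.56×72.1 + 0.08×28.5 + 0.28×30 = 52.904%
Difference = 52.904 − 41.1129 = 11.7911 pp.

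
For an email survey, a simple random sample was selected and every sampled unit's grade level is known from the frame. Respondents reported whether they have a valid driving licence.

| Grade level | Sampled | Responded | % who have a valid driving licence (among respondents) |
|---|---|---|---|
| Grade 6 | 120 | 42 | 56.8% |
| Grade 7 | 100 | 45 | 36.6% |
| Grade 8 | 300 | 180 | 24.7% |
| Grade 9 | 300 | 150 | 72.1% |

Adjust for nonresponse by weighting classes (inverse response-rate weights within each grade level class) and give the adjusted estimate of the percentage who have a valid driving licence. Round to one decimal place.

48.2%

Class response rates: Grade 6 42/120 = 35%, Grade 7 45/100 = 45%, Grade 8 180/300 = 60%, Grade 9 150/300 = 50%.
Inverse-response-rate weighting restores each class to its sampled count, so class totals weight by n_sampled:
  Grade 6: 120 × 56.8 = 6816
  Grade 7: 100 × 36.6 = 3660
  Grade 8: 300 × 24.7 = 7410
  Grade 9: 300 × 72.1 = 21,630
Adjusted estimate = 39,516 / 820 = 48.1902 → 48.2%.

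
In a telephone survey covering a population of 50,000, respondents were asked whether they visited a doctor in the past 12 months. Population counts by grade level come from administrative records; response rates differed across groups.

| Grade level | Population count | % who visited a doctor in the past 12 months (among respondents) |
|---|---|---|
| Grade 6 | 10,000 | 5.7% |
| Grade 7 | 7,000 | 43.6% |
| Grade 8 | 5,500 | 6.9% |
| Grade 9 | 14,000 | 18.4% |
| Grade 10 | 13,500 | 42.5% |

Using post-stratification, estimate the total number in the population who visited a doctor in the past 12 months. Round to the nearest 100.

12,300

Apply each group's respondent rate to its population count:
  Grade 6: 10,000 × 5.7% = 570
  Grade 7: 7,000 × 43.6% = 3052
  Grade 8: 5,500 × 6.9% = 379.5
  Grade 9: 14,000 × 18.4% = 2576
  Grade 10: 13,500 × 42.5% = 5737.5
Estimated total = 12,315 → 12,300.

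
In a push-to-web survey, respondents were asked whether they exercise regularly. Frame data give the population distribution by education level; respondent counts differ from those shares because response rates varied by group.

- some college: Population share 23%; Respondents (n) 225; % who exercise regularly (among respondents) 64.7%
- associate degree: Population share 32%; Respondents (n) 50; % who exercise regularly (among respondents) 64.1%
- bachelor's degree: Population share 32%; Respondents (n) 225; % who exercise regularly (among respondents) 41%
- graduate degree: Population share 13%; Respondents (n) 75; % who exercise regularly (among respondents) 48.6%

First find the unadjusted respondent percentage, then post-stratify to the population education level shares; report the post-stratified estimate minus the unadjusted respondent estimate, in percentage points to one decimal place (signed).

Unadjusted (pooled respondent) estimate weights by respondent counts:
  (225/575)×64.7 + (50/575)×64.1 + (225/575)×41 + (75/575)×48.6 = 53.2739%
Post-stratified estimate weights by population shares:
  0.23×64.7 + 0.32×64.1 + 0.32×41 + 0.13×48.6 = 54.831%
Difference = 54.831 − 53.2739 = 1.5571 pp.

+1.6 percentage points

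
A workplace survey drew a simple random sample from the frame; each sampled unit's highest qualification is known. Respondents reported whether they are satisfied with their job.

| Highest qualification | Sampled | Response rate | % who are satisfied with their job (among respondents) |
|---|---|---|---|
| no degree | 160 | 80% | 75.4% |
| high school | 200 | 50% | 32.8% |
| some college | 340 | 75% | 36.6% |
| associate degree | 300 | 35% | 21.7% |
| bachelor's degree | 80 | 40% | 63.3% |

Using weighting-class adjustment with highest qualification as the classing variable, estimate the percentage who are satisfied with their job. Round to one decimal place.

Each respondent's weight = sampled/responded in their class; summing within a class gives n_sampled, so:
  no degree: 160 × 75.4 = 12,064
  high school: 200 × 32.8 = 6560
  some college: 340 × 36.6 = 12,444
  associate degree: 300 × 21.7 = 6510
  bachelor's degree: 80 × 63.3 = 5064
Adjusted estimate = 42,642 / 1,080 = 39.4833 → 39.5%.

39.5%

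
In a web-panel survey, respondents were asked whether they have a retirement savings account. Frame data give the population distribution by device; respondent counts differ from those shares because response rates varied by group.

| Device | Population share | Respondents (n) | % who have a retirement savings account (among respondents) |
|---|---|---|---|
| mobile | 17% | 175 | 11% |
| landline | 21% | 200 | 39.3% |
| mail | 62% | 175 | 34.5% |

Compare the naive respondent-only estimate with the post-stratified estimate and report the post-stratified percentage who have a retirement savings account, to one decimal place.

Naive respondent-only estimate (weights = respondent counts):
  (175/550)×11 + (200/550)×39.3 + (175/550)×34.5 = 28.7682%
Post-stratifying to population shares instead:
  0.17×11 + 0.21×39.3 + 0.62×34.5 = 31.513%

31.5%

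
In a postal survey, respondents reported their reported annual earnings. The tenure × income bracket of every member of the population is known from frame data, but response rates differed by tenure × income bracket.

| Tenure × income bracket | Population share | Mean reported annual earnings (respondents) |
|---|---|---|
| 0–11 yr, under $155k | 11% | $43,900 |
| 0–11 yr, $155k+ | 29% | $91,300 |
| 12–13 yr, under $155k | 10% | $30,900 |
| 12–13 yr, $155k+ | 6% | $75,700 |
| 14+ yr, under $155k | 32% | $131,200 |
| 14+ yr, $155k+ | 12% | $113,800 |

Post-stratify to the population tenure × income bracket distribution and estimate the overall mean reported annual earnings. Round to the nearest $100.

$94,600

Weight each group's respondent value by its population share:
  0–11 yr, under $155k: 0.11 × 43,900 = 4829
  0–11 yr, $155k+: 0.29 × 91,300 = 26,477
  12–13 yr, under $155k: 0.1 × 30,900 = 3090
  12–13 yr, $155k+: 0.06 × 75,700 = 4542
  14+ yr, under $155k: 0.32 × 131,200 = 41,984
  14+ yr, $155k+: 0.12 × 113,800 = 13,656
Post-stratified estimate = 94,578 → $94,600.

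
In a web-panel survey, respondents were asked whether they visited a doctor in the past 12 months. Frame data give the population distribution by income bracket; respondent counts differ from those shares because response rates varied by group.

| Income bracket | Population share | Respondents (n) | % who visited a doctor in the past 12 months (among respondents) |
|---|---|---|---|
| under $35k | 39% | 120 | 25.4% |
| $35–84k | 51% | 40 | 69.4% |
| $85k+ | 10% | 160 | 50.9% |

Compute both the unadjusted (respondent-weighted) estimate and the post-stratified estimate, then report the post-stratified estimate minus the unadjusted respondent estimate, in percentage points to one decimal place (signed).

Without adjustment, the pooled respondent share is:
  (120/320)×25.4 + (40/320)×69.4 + (160/320)×50.9 = 43.65%
Post-stratifying to population shares instead:
  0.39×25.4 + 0.51×69.4 + 0.1×50.9 = 50.39%
Difference = 50.39 − 43.65 = 6.74 pp.

+6.7 percentage points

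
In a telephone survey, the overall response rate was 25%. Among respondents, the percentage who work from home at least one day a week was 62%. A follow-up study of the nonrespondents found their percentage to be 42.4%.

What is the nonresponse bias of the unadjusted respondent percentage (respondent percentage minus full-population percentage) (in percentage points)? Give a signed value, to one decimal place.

Nonresponse fraction = 1 − 0.25 = 0.75.
Bias = (nonresponse fraction) × (respondent percentage − nonrespondent percentage)
     = 0.75 × (62 − 42.4) = 0.75 × 19.6 = 14.7.

+14.7 percentage points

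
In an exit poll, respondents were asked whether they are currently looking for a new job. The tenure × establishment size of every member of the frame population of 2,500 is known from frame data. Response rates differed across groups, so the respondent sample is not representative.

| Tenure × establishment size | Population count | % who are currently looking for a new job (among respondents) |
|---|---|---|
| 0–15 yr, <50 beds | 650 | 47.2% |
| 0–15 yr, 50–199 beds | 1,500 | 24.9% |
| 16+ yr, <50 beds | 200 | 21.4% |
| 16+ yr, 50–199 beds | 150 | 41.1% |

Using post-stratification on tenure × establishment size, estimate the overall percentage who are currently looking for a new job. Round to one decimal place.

Post-stratification weights by population share, not respondent share:
  0–15 yr, <50 beds: (650/2,500) × 47.2 = 12.272
  0–15 yr, 50–199 beds: (1,500/2,500) × 24.9 = 14.94
  16+ yr, <50 beds: (200/2,500) × 21.4 = 1.712
  16+ yr, 50–199 beds: (150/2,500) × 41.1 = 2.466
Post-stratified estimate = 31.39 → 31.4%.

31.4%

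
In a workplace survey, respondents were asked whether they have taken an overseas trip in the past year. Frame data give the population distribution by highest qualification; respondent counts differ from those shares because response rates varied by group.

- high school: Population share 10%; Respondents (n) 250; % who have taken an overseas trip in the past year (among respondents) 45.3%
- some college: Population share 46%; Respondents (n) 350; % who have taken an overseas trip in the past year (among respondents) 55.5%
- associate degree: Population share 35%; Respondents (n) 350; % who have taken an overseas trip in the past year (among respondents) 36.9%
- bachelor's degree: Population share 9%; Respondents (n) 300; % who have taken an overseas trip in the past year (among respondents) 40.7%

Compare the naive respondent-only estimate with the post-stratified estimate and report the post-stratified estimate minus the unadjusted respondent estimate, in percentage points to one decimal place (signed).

Without adjustment, the pooled respondent share is:
  (250/1250)×45.3 + (350/1250)×55.5 + (350/1250)×36.9 + (300/1250)×40.7 = 44.7%
Post-stratified estimate weights by population shares:
  0.1×45.3 + 0.46×55.5 + 0.35×36.9 + 0.09×40.7 = 46.638%
Difference = 46.638 − 44.7 = 1.938 pp.

+1.9 percentage points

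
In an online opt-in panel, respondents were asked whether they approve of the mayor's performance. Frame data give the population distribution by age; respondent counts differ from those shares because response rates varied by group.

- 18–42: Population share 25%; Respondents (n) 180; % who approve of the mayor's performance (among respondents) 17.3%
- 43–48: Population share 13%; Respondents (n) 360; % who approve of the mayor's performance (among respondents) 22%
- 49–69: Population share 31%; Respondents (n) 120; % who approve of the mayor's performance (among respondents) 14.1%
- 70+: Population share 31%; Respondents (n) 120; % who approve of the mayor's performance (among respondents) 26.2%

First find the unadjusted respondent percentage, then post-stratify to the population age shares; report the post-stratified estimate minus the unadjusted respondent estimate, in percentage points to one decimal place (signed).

Naive respondent-only estimate (weights = respondent counts):
  (180/780)×17.3 + (360/780)×22 + (120/780)×14.1 + (120/780)×26.2 = 20.3462%
Reweighting by population age shares:
  0.25×17.3 + 0.13×22 + 0.31×14.1 + 0.31×26.2 = 19.678%
Difference = 19.678 − 20.3462 = -0.6682 pp.

-0.7 percentage points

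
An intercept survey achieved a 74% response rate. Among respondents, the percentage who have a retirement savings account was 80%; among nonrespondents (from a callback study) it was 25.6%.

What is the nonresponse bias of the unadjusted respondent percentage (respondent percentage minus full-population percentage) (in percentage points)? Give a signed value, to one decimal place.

+14.1 percentage points

Nonresponse fraction = 1 − 0.74 = 0.26.
Bias = (nonresponse fraction) × (respondent percentage − nonrespondent percentage)
     = 0.26 × (80 − 25.6) = 0.26 × 54.4 = 14.144.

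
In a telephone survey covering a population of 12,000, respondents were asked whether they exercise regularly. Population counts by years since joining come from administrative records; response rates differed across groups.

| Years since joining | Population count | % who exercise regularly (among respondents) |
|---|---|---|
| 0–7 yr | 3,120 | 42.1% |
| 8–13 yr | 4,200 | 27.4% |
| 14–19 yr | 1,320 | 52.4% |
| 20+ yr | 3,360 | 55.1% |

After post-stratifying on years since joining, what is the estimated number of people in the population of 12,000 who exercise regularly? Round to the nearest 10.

Each cell contributes its population count × the respondent rate:
  0–7 yr: 3,120 × 42.1% = 1313.52
  8–13 yr: 4,200 × 27.4% = 1150.8
  14–19 yr: 1,320 × 52.4% = 691.68
  20+ yr: 3,360 × 55.1% = 1851.36
Estimated total = 5007.36 → 5,010.

5,010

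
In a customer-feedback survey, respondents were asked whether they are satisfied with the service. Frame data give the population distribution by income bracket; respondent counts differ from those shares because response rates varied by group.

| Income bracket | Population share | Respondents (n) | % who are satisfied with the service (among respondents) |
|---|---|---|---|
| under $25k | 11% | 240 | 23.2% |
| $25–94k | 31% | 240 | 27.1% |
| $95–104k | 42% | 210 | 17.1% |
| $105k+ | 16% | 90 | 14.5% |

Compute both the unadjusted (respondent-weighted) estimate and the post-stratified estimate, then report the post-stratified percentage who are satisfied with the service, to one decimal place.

20.5%

Without adjustment, the pooled respondent share is:
  (240/780)×23.2 + (240/780)×27.1 + (210/780)×17.1 + (90/780)×14.5 = 21.7538%
Post-stratified estimate weights by population shares:
  0.11×23.2 + 0.31×27.1 + 0.42×17.1 + 0.16×14.5 = 20.455%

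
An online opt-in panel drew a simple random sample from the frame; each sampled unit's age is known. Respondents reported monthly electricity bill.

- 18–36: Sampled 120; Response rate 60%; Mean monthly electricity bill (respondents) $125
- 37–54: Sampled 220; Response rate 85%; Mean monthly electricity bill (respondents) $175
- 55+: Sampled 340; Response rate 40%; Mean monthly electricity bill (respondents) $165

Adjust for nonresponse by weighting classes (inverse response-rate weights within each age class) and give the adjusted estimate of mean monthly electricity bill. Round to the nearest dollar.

$161

Weighting each respondent by the inverse class response rate inflates each class back to its sampled size, so the class weight is n_sampled:
  18–36: 120 × 125 = 15,000
  37–54: 220 × 175 = 38,500
  55+: 340 × 165 = 56,100
Adjusted estimate = 109,600 / 680 = 161.176 → $161.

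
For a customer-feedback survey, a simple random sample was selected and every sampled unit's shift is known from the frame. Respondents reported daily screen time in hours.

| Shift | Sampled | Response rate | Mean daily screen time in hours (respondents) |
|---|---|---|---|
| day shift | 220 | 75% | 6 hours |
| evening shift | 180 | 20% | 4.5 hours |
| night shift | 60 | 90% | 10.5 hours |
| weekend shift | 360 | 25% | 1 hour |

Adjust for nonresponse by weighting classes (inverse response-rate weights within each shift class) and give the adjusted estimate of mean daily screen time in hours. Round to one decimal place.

Each respondent's weight = sampled/responded in their class; summing within a class gives n_sampled, so:
  day shift: 220 × 6 = 1320
  evening shift: 180 × 4.5 = 810
  night shift: 60 × 10.5 = 630
  weekend shift: 360 × 1 = 360
Adjusted estimate = 3120 / 820 = 3.80488 → 3.8.

3.8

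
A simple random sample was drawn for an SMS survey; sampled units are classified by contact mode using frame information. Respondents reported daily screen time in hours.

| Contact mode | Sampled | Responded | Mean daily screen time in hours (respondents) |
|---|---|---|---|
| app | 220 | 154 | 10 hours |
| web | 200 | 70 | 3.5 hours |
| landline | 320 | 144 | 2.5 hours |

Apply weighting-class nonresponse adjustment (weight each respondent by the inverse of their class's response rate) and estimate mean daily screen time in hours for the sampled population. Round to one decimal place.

Response rates by class: app 154/220 = 70%, web 70/200 = 35%, landline 144/320 = 45%.
With weight = n_sampled/n_responded per class, the weighted class total is n_sampled:
  app: 220 × 10 = 2200
  web: 200 × 3.5 = 700
  landline: 320 × 2.5 = 800
Adjusted estimate = 3700 / 740 = 5 → 5.0.

5.0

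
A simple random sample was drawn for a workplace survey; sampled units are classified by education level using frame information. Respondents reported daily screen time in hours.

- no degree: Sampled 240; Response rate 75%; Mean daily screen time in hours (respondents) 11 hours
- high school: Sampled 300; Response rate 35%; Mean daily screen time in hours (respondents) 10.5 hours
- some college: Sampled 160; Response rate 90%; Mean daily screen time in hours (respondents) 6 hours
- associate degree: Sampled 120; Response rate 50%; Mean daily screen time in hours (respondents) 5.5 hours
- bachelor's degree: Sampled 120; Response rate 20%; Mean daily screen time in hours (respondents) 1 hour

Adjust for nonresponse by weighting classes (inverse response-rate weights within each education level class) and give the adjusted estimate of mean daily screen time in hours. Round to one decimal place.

8.0

Each respondent's weight = sampled/responded in their class; summing within a class gives n_sampled, so:
  no degree: 240 × 11 = 2640
  high school: 300 × 10.5 = 3150
  some college: 160 × 6 = 960
  associate degree: 120 × 5.5 = 660
  bachelor's degree: 120 × 1 = 120
Adjusted estimate = 7530 / 940 = 8.01064 → 8.0.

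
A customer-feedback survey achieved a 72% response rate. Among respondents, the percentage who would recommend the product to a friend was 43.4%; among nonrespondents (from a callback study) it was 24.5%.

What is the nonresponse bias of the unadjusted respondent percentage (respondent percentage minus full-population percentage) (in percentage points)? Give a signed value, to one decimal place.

Nonresponse fraction = 1 − 0.72 = 0.28.
Bias = (nonresponse fraction) × (respondent percentage − nonrespondent percentage)
     = 0.28 × (43.4 − 24.5) = 0.28 × 18.9 = 5.292.

+5.3 percentage points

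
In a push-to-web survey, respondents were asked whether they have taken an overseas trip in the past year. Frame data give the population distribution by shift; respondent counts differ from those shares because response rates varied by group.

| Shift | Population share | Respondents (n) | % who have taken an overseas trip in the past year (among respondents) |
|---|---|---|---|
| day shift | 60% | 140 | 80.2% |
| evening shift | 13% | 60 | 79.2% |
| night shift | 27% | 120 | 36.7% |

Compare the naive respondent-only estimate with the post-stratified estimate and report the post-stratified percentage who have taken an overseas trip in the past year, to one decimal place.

68.3%

Without adjustment, the pooled respondent share is:
  (140/320)×80.2 + (60/320)×79.2 + (120/320)×36.7 = 63.7%
Post-stratifying to population shares instead:
  0.6×80.2 + 0.13×79.2 + 0.27×36.7 = 68.325%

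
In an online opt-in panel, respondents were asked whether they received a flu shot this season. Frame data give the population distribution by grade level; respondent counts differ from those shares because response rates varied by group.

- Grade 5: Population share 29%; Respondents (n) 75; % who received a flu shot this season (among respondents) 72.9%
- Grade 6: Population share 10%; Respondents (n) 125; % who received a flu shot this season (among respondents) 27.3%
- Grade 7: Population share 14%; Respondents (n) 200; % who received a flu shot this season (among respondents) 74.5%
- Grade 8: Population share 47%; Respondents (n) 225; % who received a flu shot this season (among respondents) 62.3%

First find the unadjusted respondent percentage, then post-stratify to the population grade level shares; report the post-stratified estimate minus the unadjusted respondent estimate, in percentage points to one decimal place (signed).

Without adjustment, the pooled respondent share is:
  (75/625)×72.9 + (125/625)×27.3 + (200/625)×74.5 + (225/625)×62.3 = 60.476%
Reweighting by population grade level shares:
  0.29×72.9 + 0.1×27.3 + 0.14×74.5 + 0.47×62.3 = 63.582%
Difference = 63.582 − 60.476 = 3.106 pp.

+3.1 percentage points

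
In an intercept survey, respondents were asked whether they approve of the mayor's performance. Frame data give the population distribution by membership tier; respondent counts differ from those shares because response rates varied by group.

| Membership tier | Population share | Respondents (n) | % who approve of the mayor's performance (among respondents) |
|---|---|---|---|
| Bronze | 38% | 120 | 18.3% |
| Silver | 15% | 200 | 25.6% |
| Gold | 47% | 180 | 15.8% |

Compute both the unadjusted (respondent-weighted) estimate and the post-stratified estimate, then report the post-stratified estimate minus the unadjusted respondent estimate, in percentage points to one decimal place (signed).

-2.1 percentage points

Naive respondent-only estimate (weights = respondent counts):
  (120/500)×18.3 + (200/500)×25.6 + (180/500)×15.8 = 20.32%
Reweighting by population membership tier shares:
  0.38×18.3 + 0.15×25.6 + 0.47×15.8 = 18.22%
Difference = 18.22 − 20.32 = -2.1 pp.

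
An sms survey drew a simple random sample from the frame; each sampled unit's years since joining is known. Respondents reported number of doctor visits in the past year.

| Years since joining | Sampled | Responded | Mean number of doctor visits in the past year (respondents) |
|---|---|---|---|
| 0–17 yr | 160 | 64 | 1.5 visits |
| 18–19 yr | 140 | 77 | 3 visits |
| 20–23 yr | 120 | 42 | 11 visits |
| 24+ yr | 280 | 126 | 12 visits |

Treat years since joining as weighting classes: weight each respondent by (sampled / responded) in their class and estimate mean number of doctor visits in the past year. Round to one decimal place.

Class response rates: 0–17 yr 64/160 = 40%, 18–19 yr 77/140 = 55%, 20–23 yr 42/120 = 35%, 24+ yr 126/280 = 45%.
Weighting each respondent by the inverse class response rate inflates each class back to its sampled size, so the class weight is n_sampled:
  0–17 yr: 160 × 1.5 = 240
  18–19 yr: 140 × 3 = 420
  20–23 yr: 120 × 11 = 1320
  24+ yr: 280 × 12 = 3360
Adjusted estimate = 5340 / 700 = 7.62857 → 7.6.

7.6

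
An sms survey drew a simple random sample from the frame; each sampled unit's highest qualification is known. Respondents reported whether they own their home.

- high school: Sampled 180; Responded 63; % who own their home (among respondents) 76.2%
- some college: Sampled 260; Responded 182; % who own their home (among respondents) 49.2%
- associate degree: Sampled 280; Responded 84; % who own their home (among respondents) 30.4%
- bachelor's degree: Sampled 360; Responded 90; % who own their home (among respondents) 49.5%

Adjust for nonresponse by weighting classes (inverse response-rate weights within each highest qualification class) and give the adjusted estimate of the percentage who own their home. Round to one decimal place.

Class response rates: high school 63/180 = 35%, some college 182/260 = 70%, associate degree 84/280 = 30%, bachelor's degree 90/360 = 25%.
With weight = n_sampled/n_responded per class, the weighted class total is n_sampled:
  high school: 180 × 76.2 = 13,716
  some college: 260 × 49.2 = 12,792
  associate degree: 280 × 30.4 = 8512
  bachelor's degree: 360 × 49.5 = 17,820
Adjusted estimate = 52,840 / 1,080 = 48.9259 → 48.9%.

48.9%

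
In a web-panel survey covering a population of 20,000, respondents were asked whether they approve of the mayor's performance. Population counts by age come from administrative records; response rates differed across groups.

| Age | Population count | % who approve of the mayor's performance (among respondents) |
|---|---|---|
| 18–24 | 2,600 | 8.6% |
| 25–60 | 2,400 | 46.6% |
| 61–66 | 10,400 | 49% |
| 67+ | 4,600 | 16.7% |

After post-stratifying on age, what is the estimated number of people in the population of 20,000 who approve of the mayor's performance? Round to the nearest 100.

7,200

Each cell contributes its population count × the respondent rate:
  18–24: 2,600 × 8.6% = 223.6
  25–60: 2,400 × 46.6% = 1118.4
  61–66: 10,400 × 49% = 5096
  67+: 4,600 × 16.7% = 768.2
Estimated total = 7206.2 → 7,200.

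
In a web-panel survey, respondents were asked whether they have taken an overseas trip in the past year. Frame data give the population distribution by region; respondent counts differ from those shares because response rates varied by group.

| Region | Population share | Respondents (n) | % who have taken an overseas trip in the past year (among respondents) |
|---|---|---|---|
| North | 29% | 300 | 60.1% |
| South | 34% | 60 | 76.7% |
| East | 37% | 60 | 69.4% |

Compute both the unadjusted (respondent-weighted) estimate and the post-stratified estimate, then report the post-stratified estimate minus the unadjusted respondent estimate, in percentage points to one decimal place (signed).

Without adjustment, the pooled respondent share is:
  (300/420)×60.1 + (60/420)×76.7 + (60/420)×69.4 = 63.8%
Post-stratified estimate weights by population shares:
  0.29×60.1 + 0.34×76.7 + 0.37×69.4 = 69.185%
Difference = 69.185 − 63.8 = 5.385 pp.

+5.4 percentage points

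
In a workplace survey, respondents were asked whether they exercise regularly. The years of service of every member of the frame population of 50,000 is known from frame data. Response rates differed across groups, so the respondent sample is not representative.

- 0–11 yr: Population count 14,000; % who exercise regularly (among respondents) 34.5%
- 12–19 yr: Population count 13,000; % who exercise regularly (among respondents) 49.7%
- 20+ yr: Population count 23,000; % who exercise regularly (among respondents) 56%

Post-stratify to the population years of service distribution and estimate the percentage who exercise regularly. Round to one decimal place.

Each cell contributes population-share × respondent value:
  0–11 yr: (14,000/50,000) × 34.5 = 9.66
  12–19 yr: (13,000/50,000) × 49.7 = 12.922
  20+ yr: (23,000/50,000) × 56 = 25.76
Post-stratified estimate = 48.342 → 48.3%.

48.3%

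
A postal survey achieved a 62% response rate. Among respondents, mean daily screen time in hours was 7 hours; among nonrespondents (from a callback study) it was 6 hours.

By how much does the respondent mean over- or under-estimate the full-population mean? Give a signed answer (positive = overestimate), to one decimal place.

+0.4

Nonresponse fraction = 1 − 0.62 = 0.38.
Bias = (nonresponse fraction) × (respondent mean − nonrespondent mean)
     = 0.38 × (7 − 6) = 0.38 × 1 = 0.38.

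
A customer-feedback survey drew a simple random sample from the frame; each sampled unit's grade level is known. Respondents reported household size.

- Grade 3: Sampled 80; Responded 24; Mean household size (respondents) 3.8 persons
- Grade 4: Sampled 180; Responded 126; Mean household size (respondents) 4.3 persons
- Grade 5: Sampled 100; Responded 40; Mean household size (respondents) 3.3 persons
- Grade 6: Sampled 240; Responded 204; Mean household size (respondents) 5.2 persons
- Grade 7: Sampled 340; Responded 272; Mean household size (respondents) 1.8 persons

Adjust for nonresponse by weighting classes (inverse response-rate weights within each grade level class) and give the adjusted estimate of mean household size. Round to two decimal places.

Response rates by class: Grade 3 24/80 = 30%, Grade 4 126/180 = 70%, Grade 5 40/100 = 40%, Grade 6 204/240 = 85%, Grade 7 272/340 = 80%.
With weight = n_sampled/n_responded per class, the weighted class total is n_sampled:
  Grade 3: 80 × 3.8 = 304
  Grade 4: 180 × 4.3 = 774
  Grade 5: 100 × 3.3 = 330
  Grade 6: 240 × 5.2 = 1248
  Grade 7: 340 × 1.8 = 612
Adjusted estimate = 3268 / 940 = 3.4766 → 3.48.

3.48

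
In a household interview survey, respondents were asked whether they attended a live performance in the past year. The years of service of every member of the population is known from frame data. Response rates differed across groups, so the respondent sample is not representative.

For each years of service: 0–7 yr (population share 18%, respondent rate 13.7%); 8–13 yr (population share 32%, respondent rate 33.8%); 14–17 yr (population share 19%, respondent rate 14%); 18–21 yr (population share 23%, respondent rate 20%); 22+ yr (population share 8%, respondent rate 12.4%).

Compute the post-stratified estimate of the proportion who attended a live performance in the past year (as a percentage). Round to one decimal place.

Reweight to the known years of service distribution:
  0–7 yr: 0.18 × 13.7 = 2.466
  8–13 yr: 0.32 × 33.8 = 10.816
  14–17 yr: 0.19 × 14 = 2.66
  18–21 yr: 0.23 × 20 = 4.6
  22+ yr: 0.08 × 12.4 = 0.992
Post-stratified estimate = 21.534 → 21.5%.

21.5%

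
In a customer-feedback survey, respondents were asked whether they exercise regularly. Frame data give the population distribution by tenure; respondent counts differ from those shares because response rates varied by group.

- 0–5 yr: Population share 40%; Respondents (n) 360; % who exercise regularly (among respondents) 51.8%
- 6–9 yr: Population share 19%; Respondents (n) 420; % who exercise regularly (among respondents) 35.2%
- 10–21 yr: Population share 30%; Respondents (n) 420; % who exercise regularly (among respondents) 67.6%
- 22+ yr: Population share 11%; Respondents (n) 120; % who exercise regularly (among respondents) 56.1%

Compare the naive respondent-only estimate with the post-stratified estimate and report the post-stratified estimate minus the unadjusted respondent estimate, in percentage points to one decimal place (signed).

+1.9 percentage points

Without adjustment, the pooled respondent share is:
  (360/1320)×51.8 + (420/1320)×35.2 + (420/1320)×67.6 + (120/1320)×56.1 = 51.9364%
Post-stratifying to population shares instead:
  0.4×51.8 + 0.19×35.2 + 0.3×67.6 + 0.11×56.1 = 53.859%
Difference = 53.859 − 51.9364 = 1.9226 pp.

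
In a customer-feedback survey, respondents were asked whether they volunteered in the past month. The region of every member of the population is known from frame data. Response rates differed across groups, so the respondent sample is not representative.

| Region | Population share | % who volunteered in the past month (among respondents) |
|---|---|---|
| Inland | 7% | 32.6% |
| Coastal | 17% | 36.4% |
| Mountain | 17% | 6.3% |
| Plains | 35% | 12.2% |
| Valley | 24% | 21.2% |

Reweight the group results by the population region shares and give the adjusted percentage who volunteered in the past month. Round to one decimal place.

Each cell contributes population-share × respondent value:
  Inland: 0.07 × 32.6 = 2.282
  Coastal: 0.17 × 36.4 = 6.188
  Mountain: 0.17 × 6.3 = 1.071
  Plains: 0.35 × 12.2 = 4.27
  Valley: 0.24 × 21.2 = 5.088
Post-stratified estimate = 18.899 → 18.9%.

18.9%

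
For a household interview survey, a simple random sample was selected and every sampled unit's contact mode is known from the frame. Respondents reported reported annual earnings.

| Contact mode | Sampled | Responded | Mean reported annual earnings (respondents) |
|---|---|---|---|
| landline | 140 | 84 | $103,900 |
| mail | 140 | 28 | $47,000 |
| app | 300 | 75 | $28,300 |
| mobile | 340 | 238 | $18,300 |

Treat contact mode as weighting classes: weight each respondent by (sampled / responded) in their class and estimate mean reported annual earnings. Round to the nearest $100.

$39,000

Class response rates: landline 84/140 = 60%, mail 28/140 = 20%, app 75/300 = 25%, mobile 238/340 = 70%.
Weighting each respondent by the inverse class response rate inflates each class back to its sampled size, so the class weight is n_sampled:
  landline: 140 × 103,900 = 14,546,000
  mail: 140 × 47,000 = 6,580,000
  app: 300 × 28,300 = 8,490,000
  mobile: 340 × 18,300 = 6,222,000
Adjusted estimate = 35,838,000 / 920 = 38954.3 → $39,000.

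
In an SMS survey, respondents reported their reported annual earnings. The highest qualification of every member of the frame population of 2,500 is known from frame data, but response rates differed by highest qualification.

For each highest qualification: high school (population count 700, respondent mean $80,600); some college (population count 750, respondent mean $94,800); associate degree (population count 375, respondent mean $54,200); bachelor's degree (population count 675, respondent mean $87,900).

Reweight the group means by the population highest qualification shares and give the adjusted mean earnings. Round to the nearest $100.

$82,900

Weight each group's respondent value by its population share:
  high school: (700/2,500) × 80,600 = 22,568
  some college: (750/2,500) × 94,800 = 28,440
  associate degree: (375/2,500) × 54,200 = 8130
  bachelor's degree: (675/2,500) × 87,900 = 23,733
Post-stratified estimate = 82,871 → $82,900.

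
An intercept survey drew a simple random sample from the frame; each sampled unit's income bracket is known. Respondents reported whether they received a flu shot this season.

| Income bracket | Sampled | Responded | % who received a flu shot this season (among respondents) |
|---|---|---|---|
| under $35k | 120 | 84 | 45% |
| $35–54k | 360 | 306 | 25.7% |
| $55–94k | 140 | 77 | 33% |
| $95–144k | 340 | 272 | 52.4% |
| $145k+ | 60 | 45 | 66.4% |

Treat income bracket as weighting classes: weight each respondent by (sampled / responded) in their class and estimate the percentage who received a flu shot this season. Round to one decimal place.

Class response rates: under $35k 84/120 = 70%, $35–54k 306/360 = 85%, $55–94k 77/140 = 55%, $95–144k 272/340 = 80%, $145k+ 45/60 = 75%.
Each respondent's weight = sampled/responded in their class; summing within a class gives n_sampled, so:
  under $35k: 120 × 45 = 5400
  $35–54k: 360 × 25.7 = 9252
  $55–94k: 140 × 33 = 4620
  $95–144k: 340 × 52.4 = 17,816
  $145k+: 60 × 66.4 = 3984
Adjusted estimate = 41,072 / 1,020 = 40.2667 → 40.3%.

40.3%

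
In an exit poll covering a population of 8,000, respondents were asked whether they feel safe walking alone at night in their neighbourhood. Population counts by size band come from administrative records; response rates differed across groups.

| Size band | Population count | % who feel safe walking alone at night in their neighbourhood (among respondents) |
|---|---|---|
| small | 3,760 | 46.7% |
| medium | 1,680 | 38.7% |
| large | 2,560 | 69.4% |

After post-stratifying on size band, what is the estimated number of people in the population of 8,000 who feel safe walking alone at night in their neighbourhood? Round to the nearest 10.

4,180

Apply each group's respondent rate to its population count:
  small: 3,760 × 46.7% = 1755.92
  medium: 1,680 × 38.7% = 650.16
  large: 2,560 × 69.4% = 1776.64
Estimated total = 4182.72 → 4,180.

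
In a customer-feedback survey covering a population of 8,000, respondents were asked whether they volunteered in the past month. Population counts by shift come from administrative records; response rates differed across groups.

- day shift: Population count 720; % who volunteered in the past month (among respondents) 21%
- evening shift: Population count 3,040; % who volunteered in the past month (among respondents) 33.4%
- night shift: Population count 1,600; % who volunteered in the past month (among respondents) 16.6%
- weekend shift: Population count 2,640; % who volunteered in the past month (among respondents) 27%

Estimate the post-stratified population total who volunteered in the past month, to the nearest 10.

Estimated count per cell = population count × respondent percentage:
  day shift: 720 × 21% = 151.2
  evening shift: 3,040 × 33.4% = 1015.36
  night shift: 1,600 × 16.6% = 265.6
  weekend shift: 2,640 × 27% = 712.8
Estimated total = 2144.96 → 2,140.

2,140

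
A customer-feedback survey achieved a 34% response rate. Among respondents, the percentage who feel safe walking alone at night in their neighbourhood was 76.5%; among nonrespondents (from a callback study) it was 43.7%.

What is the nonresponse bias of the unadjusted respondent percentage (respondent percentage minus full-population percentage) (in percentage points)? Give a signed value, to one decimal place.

Nonresponse fraction = 1 − 0.34 = 0.66.
Bias = (nonresponse fraction) × (respondent percentage − nonrespondent percentage)
     = 0.66 × (76.5 − 43.7) = 0.66 × 32.8 = 21.648.

+21.6 percentage points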